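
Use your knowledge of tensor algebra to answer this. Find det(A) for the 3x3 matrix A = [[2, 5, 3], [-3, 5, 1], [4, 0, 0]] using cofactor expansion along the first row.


Expanding along the first row, det(A) = a11*M_11 - a12*M_12 + a13*M_13, where M_1j is the (1,j) minor.
Minor M_11 = 5*0 - 1*0 = 0
Minor M_12 = -3*0 - 1*4 = -4
Minor M_13 = -3*0 - 5*4 = -20
det = 2*(0) - 5*(-4) + 3*(-20)
    = 0 - -20 + -60
    = -40

-40


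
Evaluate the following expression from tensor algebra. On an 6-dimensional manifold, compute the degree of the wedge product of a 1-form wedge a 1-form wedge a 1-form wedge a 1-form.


The degree of a wedge product is the sum of the degrees of the individual forms.
Degrees: 1, 1, 1, 1
Total degree = 1 + 1 + 1 + 1 = 4

4


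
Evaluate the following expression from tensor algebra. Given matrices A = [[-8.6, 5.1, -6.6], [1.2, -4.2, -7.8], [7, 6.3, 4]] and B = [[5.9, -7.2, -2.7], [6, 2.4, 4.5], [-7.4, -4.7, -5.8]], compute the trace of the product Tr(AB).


Tr(AB) = sum_i (AB)_{ii} where (AB)_{ii} = sum_k A_{ik} B_{ki}.
(AB)_{11} = -8.6*5.9 + 5.1*6 + -6.6*-7.4 = 28.7
(AB)_{22} = 1.2*-7.2 + -4.2*2.4 + -7.8*-4.7 = 17.94
(AB)_{33} = 7*-2.7 + 6.3*4.5 + 4*-5.8 = -13.75
Tr(AB) = 28.7 + 17.94 + -13.75 = 32.89

32.89


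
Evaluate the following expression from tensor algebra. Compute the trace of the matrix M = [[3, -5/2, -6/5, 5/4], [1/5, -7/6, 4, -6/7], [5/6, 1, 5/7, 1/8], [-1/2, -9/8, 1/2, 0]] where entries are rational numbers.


The trace is the sum of diagonal entries.
Diagonal: M[1,1] = 3, M[2,2] = -7/6, M[3,3] = 5/7, M[4,4] = 0
Tr(M) = 3 + -7/6 + 5/7 + 0
Computing step by step:
After adding M[1,1]: 3
After adding M[2,2]: 11/6
After adding M[3,3]: 107/42
After adding M[4,4]: 107/42
Tr(M) = 107/42

107/42


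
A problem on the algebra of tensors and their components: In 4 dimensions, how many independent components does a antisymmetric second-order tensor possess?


A antisymmetric rank-2 tensor in d dimensions has d(d-1)/2 independent components.
d = 4
d(d-1)/2 = 4 * 3 / 2 = 12 / 2 = 6

6


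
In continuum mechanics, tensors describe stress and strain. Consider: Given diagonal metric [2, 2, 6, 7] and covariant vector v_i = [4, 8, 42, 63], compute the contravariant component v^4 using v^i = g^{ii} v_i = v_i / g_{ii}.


To raise an index with a diagonal metric: v^i = v_i / g_{ii}.
For index 4: v_4 = 63, g_{44} = 7
v^4 = 63 / 7 = 9

9


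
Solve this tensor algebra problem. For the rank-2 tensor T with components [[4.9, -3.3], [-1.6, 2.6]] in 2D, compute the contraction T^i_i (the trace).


The contraction (trace) of a rank-2 tensor is the sum of its diagonal elements.
Diagonal entries: A[1,1] = 4.9, A[2,2] = 2.6
Tr(A) = 4.9 + 2.6 = 7.5

7.5


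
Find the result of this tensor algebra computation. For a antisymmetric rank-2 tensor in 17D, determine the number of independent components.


A antisymmetric rank-2 tensor in d dimensions has d(d-1)/2 independent components.
d = 17
d(d-1)/2 = 17 * 16 / 2 = 272 / 2 = 136

136


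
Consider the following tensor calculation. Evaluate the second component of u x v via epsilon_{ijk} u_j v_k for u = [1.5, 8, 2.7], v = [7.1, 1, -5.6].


(u x v)_2 = sum_{j,k} epsilon_{2jk} u_j v_k. Only permutations of (1,2,3) contribute; the two non-zero terms are:
eps_{213} u_1 v_3 = -1 * 1.5 * -5.6 = 8.4
eps_{231} u_3 v_1 = 1 * 2.7 * 7.1 = 19.17
(u x v)_2 = 27.57

27.57


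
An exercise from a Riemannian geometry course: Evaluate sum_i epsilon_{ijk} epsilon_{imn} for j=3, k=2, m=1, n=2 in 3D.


Using the identity: epsilon_{ijk} epsilon_{imn} = delta_{jm} delta_{kn} - delta_{jn} delta_{km}.
delta_{31} = 0
delta_{22} = 1
delta_{32} = 0
delta_{21} = 0
Result = 0 * 1 - 0 * 0 = 0 - 0 = 0

0


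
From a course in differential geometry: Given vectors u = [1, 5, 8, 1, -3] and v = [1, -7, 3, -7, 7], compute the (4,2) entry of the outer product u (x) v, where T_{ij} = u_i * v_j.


The outer product entry T_{ij} = u_i * v_j.
We need i=4, j=2.
u_4 = 1, v_2 = -7
T_{4,2} = 1 * -7 = -7

-7


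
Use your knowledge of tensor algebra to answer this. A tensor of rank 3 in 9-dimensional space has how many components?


The number of components of a rank-r tensor in d dimensions is d^r.
Here d = 9 and r = 3.
9^3 = 729

729


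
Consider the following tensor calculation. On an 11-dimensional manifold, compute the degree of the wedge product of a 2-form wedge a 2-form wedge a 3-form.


The degree of a wedge product is the sum of the degrees of the individual forms.
Degrees: 2, 2, 3
Total degree = 2 + 2 + 3 = 7

7


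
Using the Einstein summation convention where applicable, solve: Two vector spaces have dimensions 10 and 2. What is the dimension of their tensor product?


The dimension of a tensor product is the product of dimensions.
dim(V) = 10, dim(W) = 2
dim(V (x) W) = 10 * 2 = 20

20


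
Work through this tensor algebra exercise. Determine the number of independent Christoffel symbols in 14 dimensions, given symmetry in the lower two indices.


Christoffel symbols Gamma^k_{ij} are symmetric in i,j, so there are d * d(d+1)/2 independent symbols.
d = 14
d(d+1)/2 = 14 * 15 / 2 = 105
Total = 14 * 105 = 1470

1470


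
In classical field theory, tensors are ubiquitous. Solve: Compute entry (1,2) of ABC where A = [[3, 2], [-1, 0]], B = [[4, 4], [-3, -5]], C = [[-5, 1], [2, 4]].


(ABC)_{12} = sum_m (AB)_{1m} C_{m2}. First compute row 1 of AB.
(AB)_{11} = 3*4 + 2*-3 = 6
(AB)_{12} = 3*4 + 2*-5 = 2
Now contract with column 2 of C:
(AB)_{11} * C_{12} = 6 * 1 = 6
(AB)_{12} * C_{22} = 2 * 4 = 8
(ABC)_{12} = 6 + 8 = 14

14


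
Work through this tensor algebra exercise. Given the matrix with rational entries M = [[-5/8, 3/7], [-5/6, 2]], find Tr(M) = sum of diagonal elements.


The trace is the sum of diagonal entries.
Diagonal: M[1,1] = -5/8, M[2,2] = 2
Tr(M) = -5/8 + 2
Computing step by step:
After adding M[1,1]: -5/8
After adding M[2,2]: 11/8
Tr(M) = 11/8

11/8


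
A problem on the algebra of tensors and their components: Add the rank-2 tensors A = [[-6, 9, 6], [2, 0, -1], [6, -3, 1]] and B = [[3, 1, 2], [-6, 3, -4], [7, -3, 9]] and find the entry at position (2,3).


Tensor addition is component-wise: (A + B)_{ij} = A_{ij} + B_{ij}.
A_{23} = -1
B_{23} = -4
(A + B)_{23} = -1 + -4 = -5

-5


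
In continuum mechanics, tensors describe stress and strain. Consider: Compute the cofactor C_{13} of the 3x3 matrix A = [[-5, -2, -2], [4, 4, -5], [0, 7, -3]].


To find cofactor C_{13}, delete row 1 and column 3.
The resulting 2x2 submatrix is: [[4, 4], [0, 7]]
Minor M_{13} = 4*7 - 4*0
  = 28 - 0 = 28
Sign = (-1)^(1+3) = (-1)^4 = 1
Cofactor C_{13} = 1 * 28 = 28

28


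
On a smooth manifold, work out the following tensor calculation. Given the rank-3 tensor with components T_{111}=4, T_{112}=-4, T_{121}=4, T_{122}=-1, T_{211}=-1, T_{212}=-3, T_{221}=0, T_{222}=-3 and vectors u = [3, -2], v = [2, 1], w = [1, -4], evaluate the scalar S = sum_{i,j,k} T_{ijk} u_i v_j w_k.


S = sum over i,j,k of T_{ijk} u_i v_j w_k. Expanding all 8 terms:
T_{111}*u_1*v_1*w_1 = 4*3*2*1 = 24  (running total: 24)
T_{112}*u_1*v_1*w_2 = -4*3*2*-4 = 96  (running total: 120)
T_{121}*u_1*v_2*w_1 = 4*3*1*1 = 12  (running total: 132)
T_{122}*u_1*v_2*w_2 = -1*3*1*-4 = 12  (running total: 144)
T_{211}*u_2*v_1*w_1 = -1*-2*2*1 = 4  (running total: 148)
T_{212}*u_2*v_1*w_2 = -3*-2*2*-4 = -48  (running total: 100)
T_{221}*u_2*v_2*w_1 = 0*-2*1*1 = 0  (running total: 100)
T_{222}*u_2*v_2*w_2 = -3*-2*1*-4 = -24  (running total: 76)
S = 76

76


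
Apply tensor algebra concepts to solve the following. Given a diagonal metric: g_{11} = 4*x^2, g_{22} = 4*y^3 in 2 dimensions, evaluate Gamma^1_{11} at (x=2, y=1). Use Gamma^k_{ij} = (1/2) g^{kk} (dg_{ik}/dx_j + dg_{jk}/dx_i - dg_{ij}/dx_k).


For a diagonal metric, Gamma^k_{ij} = (1/2) g^{kk} (dg_{ik}/dx_j + dg_{jk}/dx_i - dg_{ij}/dx_k).
The metric is diagonal, so g_{ab} = 0 for a != b.
At the given point: g_{11} = 16, g_{22} = 4
g^{11} = 1/16
dg_{11}/dx_1 = dg_{11}/dx_1 = 16
dg_{11}/dx_1 = dg_{11}/dx_1 = 16
dg_{11}/dx_1 = dg_{11}/dx_1 = 16
Numerator = 16 + 16 - 16 = 16
Gamma^1_{11} = 16 / (2 * 16) = 1/2

1/2


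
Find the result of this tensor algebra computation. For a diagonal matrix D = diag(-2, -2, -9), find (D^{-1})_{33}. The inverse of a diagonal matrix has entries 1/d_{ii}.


For a diagonal matrix, the inverse has entries (D^{-1})_{ii} = 1/d_{ii}.
The diagonal entries are: d_{11} = -2, d_{22} = -2, d_{33} = -9
We need (D^{-1})_{33} = 1/d_{33} = 1/-9 = -1/9

-1/9


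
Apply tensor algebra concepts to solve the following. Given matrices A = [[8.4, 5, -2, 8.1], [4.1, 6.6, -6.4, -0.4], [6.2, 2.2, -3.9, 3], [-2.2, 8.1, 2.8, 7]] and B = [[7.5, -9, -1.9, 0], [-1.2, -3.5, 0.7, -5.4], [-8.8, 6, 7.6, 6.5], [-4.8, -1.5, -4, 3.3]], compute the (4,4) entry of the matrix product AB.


(AB)_{ij} = sum_k A_{ik} B_{kj}.
For i=4, j=4:
A_{41} * B_{14} = -2.2 * 0 = 0
A_{42} * B_{24} = 8.1 * -5.4 = -43.74
A_{43} * B_{34} = 2.8 * 6.5 = 18.2
A_{44} * B_{44} = 7 * 3.3 = 23.1
Sum = 0 + -43.74 + 18.2 + 23.1 = -2.44

-2.44


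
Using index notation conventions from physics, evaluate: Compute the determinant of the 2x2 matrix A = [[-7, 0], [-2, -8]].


For a 2x2 matrix [[a, b], [c, d]], det = a*d - b*c.
a = -7, b = 0, c = -2, d = -8
a*d = -7 * -8 = 56
b*c = 0 * -2 = 0
det = 56 - 0 = 56

56


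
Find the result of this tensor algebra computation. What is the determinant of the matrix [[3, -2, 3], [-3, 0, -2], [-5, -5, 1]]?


Expanding along the first row, det(A) = a11*M_11 - a12*M_12 + a13*M_13, where M_1j is the (1,j) minor.
Minor M_11 = 0*1 - -2*-5 = -10
Minor M_12 = -3*1 - -2*-5 = -13
Minor M_13 = -3*-5 - 0*-5 = 15
det = 3*(-10) - -2*(-13) + 3*(15)
    = -30 - 26 + 45
    = -11

-11


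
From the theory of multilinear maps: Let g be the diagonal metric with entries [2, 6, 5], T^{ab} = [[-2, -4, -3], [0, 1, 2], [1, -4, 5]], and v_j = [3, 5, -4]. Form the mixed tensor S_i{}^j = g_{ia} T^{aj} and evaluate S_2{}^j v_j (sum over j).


Step 1: lower the first index. For a diagonal metric, g_{ia} T^{aj} = g_{ii} T^{ij} (no sum on i).
g_{22} = 6
S_2{}^1 = 6 * T^{21} = 6 * 0 = 0
S_2{}^2 = 6 * T^{22} = 6 * 1 = 6
S_2{}^3 = 6 * T^{23} = 6 * 2 = 12
Step 2: contract S_2{}^j with v_j.
S_2{}^1 * v_1 = 0 * 3 = 0
S_2{}^2 * v_2 = 6 * 5 = 30
S_2{}^3 * v_3 = 12 * -4 = -48
Result = 0 + 30 + -48 = -18

-18


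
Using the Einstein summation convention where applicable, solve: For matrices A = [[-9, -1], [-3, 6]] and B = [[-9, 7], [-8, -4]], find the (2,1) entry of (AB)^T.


(AB)^T_{ij} = (AB)_{ji} = sum_k A_{jk} B_{ki}.
For i=2, j=1 we need (AB)_{12}:
A_{11} * B_{12} = -9 * 7 = -63
A_{12} * B_{22} = -1 * -4 = 4
Sum = -63 + 4 = -59

-59


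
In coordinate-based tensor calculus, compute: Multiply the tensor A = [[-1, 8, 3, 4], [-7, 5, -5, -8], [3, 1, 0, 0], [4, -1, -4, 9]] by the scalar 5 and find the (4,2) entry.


Scalar multiplication: (cA)_{ij} = c * A_{ij}.
c = 5
A_{42} = -1
(cA)_{42} = 5 * -1 = -5

-5


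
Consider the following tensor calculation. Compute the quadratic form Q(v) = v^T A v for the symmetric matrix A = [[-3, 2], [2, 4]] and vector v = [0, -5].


First compute Av:
(Av)_1 = -3*0 + 2*-5 = -10
(Av)_2 = 2*0 + 4*-5 = -20
Av = [-10, -20]
Then v^T (Av) = 0*-10 + -5*-20
= 0 + 100 = 100

100


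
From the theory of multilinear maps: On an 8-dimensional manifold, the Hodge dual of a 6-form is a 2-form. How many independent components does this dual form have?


The Hodge dual of a p-form on an n-dimensional manifold is an (n-p)-form.
n = 8, p = 6, so dual degree = 8 - 6 = 2
The number of components is C(n, n-p) = C(8, 2) = 28

28


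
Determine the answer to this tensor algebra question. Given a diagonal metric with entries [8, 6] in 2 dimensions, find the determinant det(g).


For a diagonal metric, the determinant is the product of diagonal entries.
Diagonal entries: 8, 6
det(g) = 8 * 6 = 48

48


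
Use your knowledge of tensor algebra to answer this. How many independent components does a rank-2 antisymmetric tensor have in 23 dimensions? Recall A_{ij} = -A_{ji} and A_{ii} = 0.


An antisymmetric rank-2 tensor satisfies A_{ij} = -A_{ji}, so diagonal entries are zero.
The independent components are the upper-triangular entries: C(n, 2) = n(n-1)/2.
n = 23
C(23, 2) = 23 * 22 / 2 = 506 / 2 = 253

253


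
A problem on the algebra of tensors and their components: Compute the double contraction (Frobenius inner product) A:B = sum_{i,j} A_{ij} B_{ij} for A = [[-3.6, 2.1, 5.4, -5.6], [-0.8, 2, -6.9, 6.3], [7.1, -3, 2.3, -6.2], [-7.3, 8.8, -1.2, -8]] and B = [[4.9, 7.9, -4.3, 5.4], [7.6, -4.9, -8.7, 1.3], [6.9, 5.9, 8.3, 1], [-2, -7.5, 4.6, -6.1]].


A:B = sum over all i,j of A_{ij} * B_{ij}.
Row 1: -3.6*4.9=-17.64, 2.1*7.9=16.59, 5.4*-4.3=-23.22, -5.6*5.4=-30.24 => row sum = -54.51
Row 2: -0.8*7.6=-6.08, 2*-4.9=-9.8, -6.9*-8.7=60.03, 6.3*1.3=8.19 => row sum = 52.34
Row 3: 7.1*6.9=48.99, -3*5.9=-17.7, 2.3*8.3=19.09, -6.2*1=-6.2 => row sum = 44.18
Row 4: -7.3*-2=14.6, 8.8*-7.5=-66, -1.2*4.6=-5.52, -8*-6.1=48.8 => row sum = -8.12
Total = -54.51 + 52.34 + 44.18 + -8.12 = 33.89

33.89


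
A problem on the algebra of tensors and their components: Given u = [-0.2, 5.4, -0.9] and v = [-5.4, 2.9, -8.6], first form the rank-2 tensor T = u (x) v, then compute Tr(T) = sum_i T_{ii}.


The outer product gives T_{ij} = u_i v_j.
The trace (contraction) is Tr(T) = sum_i T_{ii} = sum_i u_i v_i.
Diagonal entries:
T_{11} = u_1 * v_1 = -0.2 * -5.4 = 1.08
T_{22} = u_2 * v_2 = 5.4 * 2.9 = 15.66
T_{33} = u_3 * v_3 = -0.9 * -8.6 = 7.74
Tr(T) = 1.08 + 15.66 + 7.74 = 24.48

24.48


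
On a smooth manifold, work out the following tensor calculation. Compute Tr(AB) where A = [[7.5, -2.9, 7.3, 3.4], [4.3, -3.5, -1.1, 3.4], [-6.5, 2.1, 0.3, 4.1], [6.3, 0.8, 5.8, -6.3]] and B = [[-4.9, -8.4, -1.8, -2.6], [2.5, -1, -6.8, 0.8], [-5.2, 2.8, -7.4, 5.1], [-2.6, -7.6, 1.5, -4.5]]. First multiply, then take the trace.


Tr(AB) = sum_i (AB)_{ii} where (AB)_{ii} = sum_k A_{ik} B_{ki}.
(AB)_{11} = 7.5*-4.9 + -2.9*2.5 + 7.3*-5.2 + 3.4*-2.6 = -90.8
(AB)_{22} = 4.3*-8.4 + -3.5*-1 + -1.1*2.8 + 3.4*-7.6 = -61.54
(AB)_{33} = -6.5*-1.8 + 2.1*-6.8 + 0.3*-7.4 + 4.1*1.5 = 1.35
(AB)_{44} = 6.3*-2.6 + 0.8*0.8 + 5.8*5.1 + -6.3*-4.5 = 42.19
Tr(AB) = -90.8 + -61.54 + 1.35 + 42.19 = -108.8

-108.8


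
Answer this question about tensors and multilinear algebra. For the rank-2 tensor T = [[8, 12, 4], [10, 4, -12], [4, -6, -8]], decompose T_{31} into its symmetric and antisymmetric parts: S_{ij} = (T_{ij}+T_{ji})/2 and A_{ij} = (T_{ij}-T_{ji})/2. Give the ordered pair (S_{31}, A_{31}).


T_{31} = 4
T_{13} = 4
S_{31} = (4 + 4)/2 = 8/2 = 4
A_{31} = (4 - 4)/2 = 0/2 = 0
Check: S + A = 4 + 0 = 4 = T_{31}.

(4, 0)


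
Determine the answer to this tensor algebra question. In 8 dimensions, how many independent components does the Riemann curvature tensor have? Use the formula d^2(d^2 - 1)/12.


The Riemann tensor in d dimensions has d^2(d^2 - 1)/12 independent components.
d = 8, so d^2 = 64
d^2 - 1 = 63
d^2(d^2 - 1) = 64 * 63 = 4032
Divide by 12: 4032 / 12 = 336

336


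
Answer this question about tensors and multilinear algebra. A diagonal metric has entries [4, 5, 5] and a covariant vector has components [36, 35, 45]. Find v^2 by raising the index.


To raise an index with a diagonal metric: v^i = v_i / g_{ii}.
For index 2: v_2 = 35, g_{22} = 5
v^2 = 35 / 5 = 7

7


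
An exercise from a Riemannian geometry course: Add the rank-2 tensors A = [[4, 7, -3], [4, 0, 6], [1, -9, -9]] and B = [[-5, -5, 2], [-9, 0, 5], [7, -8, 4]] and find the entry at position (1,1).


Tensor addition is component-wise: (A + B)_{ij} = A_{ij} + B_{ij}.
A_{11} = 4
B_{11} = -5
(A + B)_{11} = 4 + -5 = -1

-1


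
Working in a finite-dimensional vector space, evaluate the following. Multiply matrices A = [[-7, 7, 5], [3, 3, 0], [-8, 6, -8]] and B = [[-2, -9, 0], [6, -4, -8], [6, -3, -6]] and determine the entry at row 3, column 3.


(AB)_{ij} = sum_k A_{ik} B_{kj}.
For i=3, j=3:
A_{31} * B_{13} = -8 * 0 = 0
A_{32} * B_{23} = 6 * -8 = -48
A_{33} * B_{33} = -8 * -6 = 48
Sum = 0 + -48 + 48 = 0

0


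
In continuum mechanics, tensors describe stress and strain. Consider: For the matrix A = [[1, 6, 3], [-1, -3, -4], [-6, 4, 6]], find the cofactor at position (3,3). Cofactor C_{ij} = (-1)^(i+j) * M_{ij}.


To find cofactor C_{33}, delete row 3 and column 3.
The resulting 2x2 submatrix is: [[1, 6], [-1, -3]]
Minor M_{33} = 1*-3 - 6*-1
  = -3 - -6 = 3
Sign = (-1)^(3+3) = (-1)^6 = 1
Cofactor C_{33} = 1 * 3 = 3

3


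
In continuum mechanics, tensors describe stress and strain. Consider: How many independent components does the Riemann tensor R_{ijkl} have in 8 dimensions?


The Riemann tensor in d dimensions has d^2(d^2 - 1)/12 independent components.
d = 8, so d^2 = 64
d^2 - 1 = 63
d^2(d^2 - 1) = 64 * 63 = 4032
Divide by 12: 4032 / 12 = 336

336


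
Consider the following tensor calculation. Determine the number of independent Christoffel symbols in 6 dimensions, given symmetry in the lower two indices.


Christoffel symbols Gamma^k_{ij} are symmetric in i,j, so there are d * d(d+1)/2 independent symbols.
d = 6
d(d+1)/2 = 6 * 7 / 2 = 21
Total = 6 * 21 = 126

126


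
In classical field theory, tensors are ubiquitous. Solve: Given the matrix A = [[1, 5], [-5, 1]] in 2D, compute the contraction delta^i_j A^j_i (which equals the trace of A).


The contraction (trace) of a rank-2 tensor is the sum of its diagonal elements.
Diagonal entries: A[1,1] = 1, A[2,2] = 1
Tr(A) = 1 + 1 = 2

2


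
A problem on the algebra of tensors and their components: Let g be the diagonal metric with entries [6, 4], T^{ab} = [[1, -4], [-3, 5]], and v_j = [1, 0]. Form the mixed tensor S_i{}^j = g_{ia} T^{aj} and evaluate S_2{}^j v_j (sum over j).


Step 1: lower the first index. For a diagonal metric, g_{ia} T^{aj} = g_{ii} T^{ij} (no sum on i).
g_{22} = 4
S_2{}^1 = 4 * T^{21} = 4 * -3 = -12
S_2{}^2 = 4 * T^{22} = 4 * 5 = 20
Step 2: contract S_2{}^j with v_j.
S_2{}^1 * v_1 = -12 * 1 = -12
S_2{}^2 * v_2 = 20 * 0 = 0
Result = -12 + 0 = -12

-12


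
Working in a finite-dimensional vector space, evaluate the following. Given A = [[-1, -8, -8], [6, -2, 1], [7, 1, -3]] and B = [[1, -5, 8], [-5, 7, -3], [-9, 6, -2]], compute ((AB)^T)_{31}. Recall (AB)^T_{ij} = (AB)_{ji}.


(AB)^T_{ij} = (AB)_{ji} = sum_k A_{jk} B_{ki}.
For i=3, j=1 we need (AB)_{13}:
A_{11} * B_{13} = -1 * 8 = -8
A_{12} * B_{23} = -8 * -3 = 24
A_{13} * B_{33} = -8 * -2 = 16
Sum = -8 + 24 + 16 = 32

32


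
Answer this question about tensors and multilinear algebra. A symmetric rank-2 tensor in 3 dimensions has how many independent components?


A symmetric rank-2 tensor in d dimensions has d(d+1)/2 independent components.
d = 3
d(d+1)/2 = 3 * 4 / 2 = 12 / 2 = 6

6


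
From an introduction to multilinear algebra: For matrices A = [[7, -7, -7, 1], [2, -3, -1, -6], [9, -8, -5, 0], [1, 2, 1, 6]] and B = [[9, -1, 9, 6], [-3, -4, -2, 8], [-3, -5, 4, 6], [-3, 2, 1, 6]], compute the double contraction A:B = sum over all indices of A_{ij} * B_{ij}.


A:B = sum over all i,j of A_{ij} * B_{ij}.
Row 1: 7*9=63, -7*-1=7, -7*9=-63, 1*6=6 => row sum = 13
Row 2: 2*-3=-6, -3*-4=12, -1*-2=2, -6*8=-48 => row sum = -40
Row 3: 9*-3=-27, -8*-5=40, -5*4=-20, 0*6=0 => row sum = -7
Row 4: 1*-3=-3, 2*2=4, 1*1=1, 6*6=36 => row sum = 38
Total = 13 + -40 + -7 + 38 = 4

4


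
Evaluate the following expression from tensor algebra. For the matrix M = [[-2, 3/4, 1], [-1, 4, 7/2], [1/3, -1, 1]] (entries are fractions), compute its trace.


The trace is the sum of diagonal entries.
Diagonal: M[1,1] = -2, M[2,2] = 4, M[3,3] = 1
Tr(M) = -2 + 4 + 1
Computing step by step:
After adding M[1,1]: -2
After adding M[2,2]: 2
After adding M[3,3]: 3
Tr(M) = 3

3


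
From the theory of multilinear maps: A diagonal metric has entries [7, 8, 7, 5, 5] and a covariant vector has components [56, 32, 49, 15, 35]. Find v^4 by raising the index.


To raise an index with a diagonal metric: v^i = v_i / g_{ii}.
For index 4: v_4 = 15, g_{44} = 5
v^4 = 15 / 5 = 3

3


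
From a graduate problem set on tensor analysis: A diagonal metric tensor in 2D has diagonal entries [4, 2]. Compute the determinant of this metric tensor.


For a diagonal metric, the determinant is the product of diagonal entries.
Diagonal entries: 4, 2
det(g) = 4 * 2 = 8

8


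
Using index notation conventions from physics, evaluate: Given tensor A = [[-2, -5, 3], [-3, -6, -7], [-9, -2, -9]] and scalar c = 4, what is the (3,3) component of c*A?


Scalar multiplication: (cA)_{ij} = c * A_{ij}.
c = 4
A_{33} = -9
(cA)_{33} = 4 * -9 = -36

-36


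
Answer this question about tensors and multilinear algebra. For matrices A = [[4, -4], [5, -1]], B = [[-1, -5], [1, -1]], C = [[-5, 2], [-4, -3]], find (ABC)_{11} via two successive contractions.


(ABC)_{11} = sum_m (AB)_{1m} C_{m1}. First compute row 1 of AB.
(AB)_{11} = 4*-1 + -4*1 = -8
(AB)_{12} = 4*-5 + -4*-1 = -16
Now contract with column 1 of C:
(AB)_{11} * C_{11} = -8 * -5 = 40
(AB)_{12} * C_{21} = -16 * -4 = 64
(ABC)_{11} = 40 + 64 = 104

104


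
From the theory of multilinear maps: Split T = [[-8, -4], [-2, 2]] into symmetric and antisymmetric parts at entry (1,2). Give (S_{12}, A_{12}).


T_{12} = -4
T_{21} = -2
S_{12} = (-4 + -2)/2 = -6/2 = -3
A_{12} = (-4 - -2)/2 = -2/2 = -1
Check: S + A = -3 + -1 = -4 = T_{12}.

(-3, -1)


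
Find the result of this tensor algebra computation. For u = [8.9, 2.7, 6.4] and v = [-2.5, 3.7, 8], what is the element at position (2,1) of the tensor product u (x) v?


The outer product entry T_{ij} = u_i * v_j.
We need i=2, j=1.
u_2 = 2.7, v_1 = -2.5
T_{2,1} = 2.7 * -2.5 = -6.75

-6.75


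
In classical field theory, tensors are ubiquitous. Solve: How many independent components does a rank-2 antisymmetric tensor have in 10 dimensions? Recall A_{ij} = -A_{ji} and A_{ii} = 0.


An antisymmetric rank-2 tensor satisfies A_{ij} = -A_{ji}, so diagonal entries are zero.
The independent components are the upper-triangular entries: C(n, 2) = n(n-1)/2.
n = 10
C(10, 2) = 10 * 9 / 2 = 90 / 2 = 45

45


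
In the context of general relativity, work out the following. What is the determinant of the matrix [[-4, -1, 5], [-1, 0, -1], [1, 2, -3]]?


Expanding along the first row, det(A) = a11*M_11 - a12*M_12 + a13*M_13, where M_1j is the (1,j) minor.
Minor M_11 = 0*-3 - -1*2 = 2
Minor M_12 = -1*-3 - -1*1 = 4
Minor M_13 = -1*2 - 0*1 = -2
det = -4*(2) - -1*(4) + 5*(-2)
    = -8 - -4 + -10
    = -14

-14


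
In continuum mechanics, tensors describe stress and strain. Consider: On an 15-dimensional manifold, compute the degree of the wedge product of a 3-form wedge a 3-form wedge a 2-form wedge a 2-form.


The degree of a wedge product is the sum of the degrees of the individual forms.
Degrees: 3, 3, 2, 2
Total degree = 3 + 3 + 2 + 2 = 10

10


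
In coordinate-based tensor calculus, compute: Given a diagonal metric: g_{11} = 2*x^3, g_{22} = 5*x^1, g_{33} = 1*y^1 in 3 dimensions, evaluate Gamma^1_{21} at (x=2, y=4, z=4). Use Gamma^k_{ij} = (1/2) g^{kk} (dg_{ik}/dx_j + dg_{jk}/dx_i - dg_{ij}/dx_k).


For a diagonal metric, Gamma^k_{ij} = (1/2) g^{kk} (dg_{ik}/dx_j + dg_{jk}/dx_i - dg_{ij}/dx_k).
The metric is diagonal, so g_{ab} = 0 for a != b.
At the given point: g_{11} = 16, g_{22} = 10, g_{33} = 4
g^{11} = 1/16
dg_{21}/dx_1 = 0 (off-diagonal)
dg_{11}/dx_2 = dg_{11}/dx_2 = 0
dg_{21}/dx_1 = 0 (off-diagonal)
Numerator = 0 + 0 - 0 = 0
Gamma^1_{21} = 0 / (2 * 16) = 0

0


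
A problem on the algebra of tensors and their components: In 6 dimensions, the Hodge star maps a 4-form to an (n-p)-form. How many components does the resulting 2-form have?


The Hodge dual of a p-form on an n-dimensional manifold is an (n-p)-form.
n = 6, p = 4, so dual degree = 6 - 4 = 2
The number of components is C(n, n-p) = C(6, 2) = 15

15


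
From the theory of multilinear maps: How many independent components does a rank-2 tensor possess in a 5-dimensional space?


The number of components of a rank-r tensor in d dimensions is d^r.
Here d = 5 and r = 2.
5^2 = 25

25


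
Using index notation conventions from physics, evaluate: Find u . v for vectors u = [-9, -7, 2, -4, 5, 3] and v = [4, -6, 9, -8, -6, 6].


The inner product u . v = sum of u_i * v_i.
Term-by-term: -9 * 4, -7 * -6, 2 * 9, -4 * -8, 5 * -6, 3 * 6
Products: -36, 42, 18, 32, -30, 18
Sum = -36 + 42 + 18 + 32 + -30 + 18 = 44

44


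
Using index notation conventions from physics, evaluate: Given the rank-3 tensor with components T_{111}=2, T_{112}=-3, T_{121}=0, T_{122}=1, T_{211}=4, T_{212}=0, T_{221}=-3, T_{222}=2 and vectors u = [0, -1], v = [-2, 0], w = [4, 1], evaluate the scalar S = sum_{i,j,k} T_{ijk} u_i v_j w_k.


S = sum over i,j,k of T_{ijk} u_i v_j w_k. Expanding all 8 terms:
T_{111}*u_1*v_1*w_1 = 2*0*-2*4 = 0  (running total: 0)
T_{112}*u_1*v_1*w_2 = -3*0*-2*1 = 0  (running total: 0)
T_{121}*u_1*v_2*w_1 = 0*0*0*4 = 0  (running total: 0)
T_{122}*u_1*v_2*w_2 = 1*0*0*1 = 0  (running total: 0)
T_{211}*u_2*v_1*w_1 = 4*-1*-2*4 = 32  (running total: 32)
T_{212}*u_2*v_1*w_2 = 0*-1*-2*1 = 0  (running total: 32)
T_{221}*u_2*v_2*w_1 = -3*-1*0*4 = 0  (running total: 32)
T_{222}*u_2*v_2*w_2 = 2*-1*0*1 = 0  (running total: 32)
S = 32

32


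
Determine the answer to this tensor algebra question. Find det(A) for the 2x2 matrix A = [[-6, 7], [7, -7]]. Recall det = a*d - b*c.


For a 2x2 matrix [[a, b], [c, d]], det = a*d - b*c.
a = -6, b = 7, c = 7, d = -7
a*d = -6 * -7 = 42
b*c = 7 * 7 = 49
det = 42 - 49 = -7

-7


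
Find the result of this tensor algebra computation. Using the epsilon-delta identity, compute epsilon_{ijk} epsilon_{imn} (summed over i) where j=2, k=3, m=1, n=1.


Using the identity: epsilon_{ijk} epsilon_{imn} = delta_{jm} delta_{kn} - delta_{jn} delta_{km}.
delta_{21} = 0
delta_{31} = 0
delta_{21} = 0
delta_{31} = 0
Result = 0 * 0 - 0 * 0 = 0 - 0 = 0

0


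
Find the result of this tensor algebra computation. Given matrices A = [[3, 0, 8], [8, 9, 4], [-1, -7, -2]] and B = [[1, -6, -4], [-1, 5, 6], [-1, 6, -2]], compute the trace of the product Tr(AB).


Tr(AB) = sum_i (AB)_{ii} where (AB)_{ii} = sum_k A_{ik} B_{ki}.
(AB)_{11} = 3*1 + 0*-1 + 8*-1 = -5
(AB)_{22} = 8*-6 + 9*5 + 4*6 = 21
(AB)_{33} = -1*-4 + -7*6 + -2*-2 = -34
Tr(AB) = -5 + 21 + -34 = -18

-18


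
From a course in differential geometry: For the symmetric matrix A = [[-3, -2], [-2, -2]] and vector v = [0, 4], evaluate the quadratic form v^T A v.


First compute Av:
(Av)_1 = -3*0 + -2*4 = -8
(Av)_2 = -2*0 + -2*4 = -8
Av = [-8, -8]
Then v^T (Av) = 0*-8 + 4*-8
= 0 + -32 = -32

-32


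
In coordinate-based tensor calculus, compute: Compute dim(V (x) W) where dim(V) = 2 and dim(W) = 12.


The dimension of a tensor product is the product of dimensions.
dim(V) = 2, dim(W) = 12
dim(V (x) W) = 2 * 12 = 24

24


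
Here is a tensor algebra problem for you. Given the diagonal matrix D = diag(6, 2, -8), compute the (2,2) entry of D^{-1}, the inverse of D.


For a diagonal matrix, the inverse has entries (D^{-1})_{ii} = 1/d_{ii}.
The diagonal entries are: d_{11} = 6, d_{22} = 2, d_{33} = -8
We need (D^{-1})_{22} = 1/d_{22} = 1/2 = 1/2

1/2


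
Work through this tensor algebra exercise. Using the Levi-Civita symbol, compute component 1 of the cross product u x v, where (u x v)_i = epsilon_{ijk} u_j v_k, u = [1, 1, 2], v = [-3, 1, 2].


(u x v)_1 = sum_{j,k} epsilon_{1jk} u_j v_k. Only permutations of (1,2,3) contribute; the two non-zero terms are:
eps_{123} u_2 v_3 = 1 * 1 * 2 = 2
eps_{132} u_3 v_2 = -1 * 2 * 1 = -2
(u x v)_1 = 0

0


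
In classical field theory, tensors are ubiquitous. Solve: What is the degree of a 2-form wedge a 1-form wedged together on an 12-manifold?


The degree of a wedge product is the sum of the degrees of the individual forms.
Degrees: 2, 1
Total degree = 2 + 1 = 3

3


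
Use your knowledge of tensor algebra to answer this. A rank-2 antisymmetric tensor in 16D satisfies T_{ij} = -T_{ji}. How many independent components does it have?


An antisymmetric rank-2 tensor satisfies A_{ij} = -A_{ji}, so diagonal entries are zero.
The independent components are the upper-triangular entries: C(n, 2) = n(n-1)/2.
n = 16
C(16, 2) = 16 * 15 / 2 = 240 / 2 = 120

120


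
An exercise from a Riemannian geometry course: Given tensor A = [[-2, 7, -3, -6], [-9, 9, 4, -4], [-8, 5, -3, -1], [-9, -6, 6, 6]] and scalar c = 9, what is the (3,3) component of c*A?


Scalar multiplication: (cA)_{ij} = c * A_{ij}.
c = 9
A_{33} = -3
(cA)_{33} = 9 * -3 = -27

-27


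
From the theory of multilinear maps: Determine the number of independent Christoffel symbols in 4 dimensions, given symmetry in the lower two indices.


Christoffel symbols Gamma^k_{ij} are symmetric in i,j, so there are d * d(d+1)/2 independent symbols.
d = 4
d(d+1)/2 = 4 * 5 / 2 = 10
Total = 4 * 10 = 40

40


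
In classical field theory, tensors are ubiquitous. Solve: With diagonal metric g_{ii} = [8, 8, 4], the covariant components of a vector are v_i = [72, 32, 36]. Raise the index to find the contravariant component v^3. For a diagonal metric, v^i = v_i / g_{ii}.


To raise an index with a diagonal metric: v^i = v_i / g_{ii}.
For index 3: v_3 = 36, g_{33} = 4
v^3 = 36 / 4 = 9

9


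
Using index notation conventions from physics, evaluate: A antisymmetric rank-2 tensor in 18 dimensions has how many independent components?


A antisymmetric rank-2 tensor in d dimensions has d(d-1)/2 independent components.
d = 18
d(d-1)/2 = 18 * 17 / 2 = 306 / 2 = 153

153


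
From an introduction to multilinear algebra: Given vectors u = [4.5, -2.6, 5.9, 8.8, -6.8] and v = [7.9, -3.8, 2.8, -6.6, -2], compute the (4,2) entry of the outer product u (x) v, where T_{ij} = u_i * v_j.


The outer product entry T_{ij} = u_i * v_j.
We need i=4, j=2.
u_4 = 8.8, v_2 = -3.8
T_{4,2} = 8.8 * -3.8 = -33.44

-33.44


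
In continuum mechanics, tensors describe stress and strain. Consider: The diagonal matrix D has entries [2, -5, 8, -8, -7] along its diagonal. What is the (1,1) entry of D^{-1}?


For a diagonal matrix, the inverse has entries (D^{-1})_{ii} = 1/d_{ii}.
The diagonal entries are: d_{11} = 2, d_{22} = -5, d_{33} = 8, d_{44} = -8, d_{55} = -7
We need (D^{-1})_{11} = 1/d_{11} = 1/2 = 1/2

1/2


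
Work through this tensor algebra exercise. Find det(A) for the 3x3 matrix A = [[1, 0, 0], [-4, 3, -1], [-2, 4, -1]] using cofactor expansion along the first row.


Expanding along the first row, det(A) = a11*M_11 - a12*M_12 + a13*M_13, where M_1j is the (1,j) minor.
Minor M_11 = 3*-1 - -1*4 = 1
Minor M_12 = -4*-1 - -1*-2 = 2
Minor M_13 = -4*4 - 3*-2 = -10
det = 1*(1) - 0*(2) + 0*(-10)
    = 1 - 0 + 0
    = 1

1


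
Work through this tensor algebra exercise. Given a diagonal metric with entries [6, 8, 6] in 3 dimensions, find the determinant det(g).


For a diagonal metric, the determinant is the product of diagonal entries.
Diagonal entries: 6, 8, 6
det(g) = 6 * 8 * 6 = 288

288


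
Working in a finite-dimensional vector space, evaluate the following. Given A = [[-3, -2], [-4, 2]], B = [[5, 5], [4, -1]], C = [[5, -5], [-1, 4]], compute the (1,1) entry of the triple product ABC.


(ABC)_{11} = sum_m (AB)_{1m} C_{m1}. First compute row 1 of AB.
(AB)_{11} = -3*5 + -2*4 = -23
(AB)_{12} = -3*5 + -2*-1 = -13
Now contract with column 1 of C:
(AB)_{11} * C_{11} = -23 * 5 = -115
(AB)_{12} * C_{21} = -13 * -1 = 13
(ABC)_{11} = -115 + 13 = -102

-102


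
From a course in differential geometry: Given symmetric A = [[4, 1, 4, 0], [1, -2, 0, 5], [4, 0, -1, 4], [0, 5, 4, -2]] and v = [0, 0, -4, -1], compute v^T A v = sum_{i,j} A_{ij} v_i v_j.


First compute Av:
(Av)_1 = 4*0 + 1*0 + 4*-4 + 0*-1 = -16
(Av)_2 = 1*0 + -2*0 + 0*-4 + 5*-1 = -5
(Av)_3 = 4*0 + 0*0 + -1*-4 + 4*-1 = 0
(Av)_4 = 0*0 + 5*0 + 4*-4 + -2*-1 = -14
Av = [-16, -5, 0, -14]
Then v^T (Av) = 0*-16 + 0*-5 + -4*0 + -1*-14
= 0 + 0 + 0 + 14 = 14

14


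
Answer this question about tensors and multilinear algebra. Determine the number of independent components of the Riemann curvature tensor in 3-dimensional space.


The Riemann tensor in d dimensions has d^2(d^2 - 1)/12 independent components.
d = 3, so d^2 = 9
d^2 - 1 = 8
d^2(d^2 - 1) = 9 * 8 = 72
Divide by 12: 72 / 12 = 6

6


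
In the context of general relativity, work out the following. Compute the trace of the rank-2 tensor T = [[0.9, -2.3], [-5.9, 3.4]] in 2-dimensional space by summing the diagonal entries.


The contraction (trace) of a rank-2 tensor is the sum of its diagonal elements.
Diagonal entries: A[1,1] = 0.9, A[2,2] = 3.4
Tr(A) = 0.9 + 3.4 = 4.3

4.3


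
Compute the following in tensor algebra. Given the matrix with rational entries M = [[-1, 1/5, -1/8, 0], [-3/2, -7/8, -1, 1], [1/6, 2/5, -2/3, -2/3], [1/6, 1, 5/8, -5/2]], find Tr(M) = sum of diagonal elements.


The trace is the sum of diagonal entries.
Diagonal: M[1,1] = -1, M[2,2] = -7/8, M[3,3] = -2/3, M[4,4] = -5/2
Tr(M) = -1 + -7/8 + -2/3 + -5/2
Computing step by step:
After adding M[1,1]: -1
After adding M[2,2]: -15/8
After adding M[3,3]: -61/24
After adding M[4,4]: -121/24
Tr(M) = -121/24

-121/24


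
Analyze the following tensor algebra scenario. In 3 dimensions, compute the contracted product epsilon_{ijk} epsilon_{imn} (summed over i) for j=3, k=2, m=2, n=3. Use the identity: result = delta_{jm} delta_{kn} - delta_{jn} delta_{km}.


Using the identity: epsilon_{ijk} epsilon_{imn} = delta_{jm} delta_{kn} - delta_{jn} delta_{km}.
delta_{32} = 0
delta_{23} = 0
delta_{33} = 1
delta_{22} = 1
Result = 0 * 0 - 1 * 1 = 0 - 1 = -1

-1


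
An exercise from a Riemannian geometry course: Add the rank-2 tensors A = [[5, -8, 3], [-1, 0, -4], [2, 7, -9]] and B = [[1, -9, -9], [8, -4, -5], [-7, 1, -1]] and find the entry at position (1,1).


Tensor addition is component-wise: (A + B)_{ij} = A_{ij} + B_{ij}.
A_{11} = 5
B_{11} = 1
(A + B)_{11} = 5 + 1 = 6

6


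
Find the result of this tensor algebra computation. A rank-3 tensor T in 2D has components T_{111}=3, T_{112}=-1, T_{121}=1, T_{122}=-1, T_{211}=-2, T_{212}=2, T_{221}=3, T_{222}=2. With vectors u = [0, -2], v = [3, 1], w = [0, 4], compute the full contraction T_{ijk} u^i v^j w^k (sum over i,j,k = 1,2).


S = sum over i,j,k of T_{ijk} u_i v_j w_k. Expanding all 8 terms:
T_{111}*u_1*v_1*w_1 = 3*0*3*0 = 0  (running total: 0)
T_{112}*u_1*v_1*w_2 = -1*0*3*4 = 0  (running total: 0)
T_{121}*u_1*v_2*w_1 = 1*0*1*0 = 0  (running total: 0)
T_{122}*u_1*v_2*w_2 = -1*0*1*4 = 0  (running total: 0)
T_{211}*u_2*v_1*w_1 = -2*-2*3*0 = 0  (running total: 0)
T_{212}*u_2*v_1*w_2 = 2*-2*3*4 = -48  (running total: -48)
T_{221}*u_2*v_2*w_1 = 3*-2*1*0 = 0  (running total: -48)
T_{222}*u_2*v_2*w_2 = 2*-2*1*4 = -16  (running total: -64)
S = -64

-64


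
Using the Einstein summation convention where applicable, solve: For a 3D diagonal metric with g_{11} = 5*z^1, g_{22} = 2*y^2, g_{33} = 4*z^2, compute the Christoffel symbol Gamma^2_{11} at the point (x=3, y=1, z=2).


For a diagonal metric, Gamma^k_{ij} = (1/2) g^{kk} (dg_{ik}/dx_j + dg_{jk}/dx_i - dg_{ij}/dx_k).
The metric is diagonal, so g_{ab} = 0 for a != b.
At the given point: g_{11} = 10, g_{22} = 2, g_{33} = 16
g^{22} = 1/2
dg_{12}/dx_1 = 0 (off-diagonal)
dg_{12}/dx_1 = 0 (off-diagonal)
dg_{11}/dx_2 = dg_{11}/dx_2 = 0
Numerator = 0 + 0 - 0 = 0
Gamma^2_{11} = 0 / (2 * 2) = 0

0


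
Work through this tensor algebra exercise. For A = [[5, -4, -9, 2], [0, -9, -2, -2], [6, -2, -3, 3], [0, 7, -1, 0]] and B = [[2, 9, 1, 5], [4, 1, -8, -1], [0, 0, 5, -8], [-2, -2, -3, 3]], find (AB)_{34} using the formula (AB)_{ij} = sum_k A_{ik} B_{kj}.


(AB)_{ij} = sum_k A_{ik} B_{kj}.
For i=3, j=4:
A_{31} * B_{14} = 6 * 5 = 30
A_{32} * B_{24} = -2 * -1 = 2
A_{33} * B_{34} = -3 * -8 = 24
A_{34} * B_{44} = 3 * 3 = 9
Sum = 30 + 2 + 24 + 9 = 65

65


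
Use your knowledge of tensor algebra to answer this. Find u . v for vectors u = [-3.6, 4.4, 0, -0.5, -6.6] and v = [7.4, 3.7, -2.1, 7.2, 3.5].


The inner product u . v = sum of u_i * v_i.
Term-by-term: -3.6 * 7.4, 4.4 * 3.7, 0 * -2.1, -0.5 * 7.2, -6.6 * 3.5
Products: -26.64, 16.28, 0, -3.6, -23.1
Sum = -26.64 + 16.28 + 0 + -3.6 + -23.1 = -37.06

-37.06


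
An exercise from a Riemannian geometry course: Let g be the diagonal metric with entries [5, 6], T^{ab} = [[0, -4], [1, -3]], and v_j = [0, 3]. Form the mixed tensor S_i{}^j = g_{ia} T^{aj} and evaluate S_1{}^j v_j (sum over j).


Step 1: lower the first index. For a diagonal metric, g_{ia} T^{aj} = g_{ii} T^{ij} (no sum on i).
g_{11} = 5
S_1{}^1 = 5 * T^{11} = 5 * 0 = 0
S_1{}^2 = 5 * T^{12} = 5 * -4 = -20
Step 2: contract S_1{}^j with v_j.
S_1{}^1 * v_1 = 0 * 0 = 0
S_1{}^2 * v_2 = -20 * 3 = -60
Result = 0 + -60 = -60

-60


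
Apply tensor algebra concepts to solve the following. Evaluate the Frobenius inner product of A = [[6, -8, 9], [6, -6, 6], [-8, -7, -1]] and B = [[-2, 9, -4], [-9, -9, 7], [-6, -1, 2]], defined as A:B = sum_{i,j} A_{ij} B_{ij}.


A:B = sum over all i,j of A_{ij} * B_{ij}.
Row 1: 6*-2=-12, -8*9=-72, 9*-4=-36 => row sum = -120
Row 2: 6*-9=-54, -6*-9=54, 6*7=42 => row sum = 42
Row 3: -8*-6=48, -7*-1=7, -1*2=-2 => row sum = 53
Total = -120 + 42 + 53 = -25

-25


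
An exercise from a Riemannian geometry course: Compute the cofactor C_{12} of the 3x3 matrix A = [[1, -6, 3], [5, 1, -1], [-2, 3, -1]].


To find cofactor C_{12}, delete row 1 and column 2.
The resulting 2x2 submatrix is: [[5, -1], [-2, -1]]
Minor M_{12} = 5*-1 - -1*-2
  = -5 - 2 = -7
Sign = (-1)^(1+2) = (-1)^3 = -1
Cofactor C_{12} = -1 * -7 = 7

7


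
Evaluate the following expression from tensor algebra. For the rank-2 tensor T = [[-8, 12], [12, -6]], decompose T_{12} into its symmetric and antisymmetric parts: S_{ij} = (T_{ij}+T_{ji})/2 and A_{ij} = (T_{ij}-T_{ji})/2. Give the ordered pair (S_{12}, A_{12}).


T_{12} = 12
T_{21} = 12
S_{12} = (12 + 12)/2 = 24/2 = 12
A_{12} = (12 - 12)/2 = 0/2 = 0
Check: S + A = 12 + 0 = 12 = T_{12}.

(12, 0)


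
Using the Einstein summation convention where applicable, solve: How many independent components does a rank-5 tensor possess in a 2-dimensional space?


The number of components of a rank-r tensor in d dimensions is d^r.
Here d = 2 and r = 5.
2^5 = 32

32


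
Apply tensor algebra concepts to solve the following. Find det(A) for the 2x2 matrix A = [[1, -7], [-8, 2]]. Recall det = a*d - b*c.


For a 2x2 matrix [[a, b], [c, d]], det = a*d - b*c.
a = 1, b = -7, c = -8, d = 2
a*d = 1 * 2 = 2
b*c = -7 * -8 = 56
det = 2 - 56 = -54

-54


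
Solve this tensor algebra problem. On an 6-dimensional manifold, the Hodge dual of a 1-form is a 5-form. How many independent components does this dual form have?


The Hodge dual of a p-form on an n-dimensional manifold is an (n-p)-form.
n = 6, p = 1, so dual degree = 6 - 1 = 5
The number of components is C(n, n-p) = C(6, 5) = 6

6


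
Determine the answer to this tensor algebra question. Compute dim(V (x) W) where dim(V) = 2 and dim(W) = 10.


The dimension of a tensor product is the product of dimensions.
dim(V) = 2, dim(W) = 10
dim(V (x) W) = 2 * 10 = 20

20


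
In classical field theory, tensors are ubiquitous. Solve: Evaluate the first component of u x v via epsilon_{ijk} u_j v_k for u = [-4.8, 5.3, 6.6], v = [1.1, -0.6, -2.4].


(u x v)_1 = sum_{j,k} epsilon_{1jk} u_j v_k. Only permutations of (1,2,3) contribute; the two non-zero terms are:
eps_{123} u_2 v_3 = 1 * 5.3 * -2.4 = -12.72
eps_{132} u_3 v_2 = -1 * 6.6 * -0.6 = 3.96
(u x v)_1 = -8.76

-8.76


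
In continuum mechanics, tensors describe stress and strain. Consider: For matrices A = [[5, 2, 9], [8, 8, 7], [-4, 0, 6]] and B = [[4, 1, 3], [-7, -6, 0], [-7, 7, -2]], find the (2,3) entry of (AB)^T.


(AB)^T_{ij} = (AB)_{ji} = sum_k A_{jk} B_{ki}.
For i=2, j=3 we need (AB)_{32}:
A_{31} * B_{12} = -4 * 1 = -4
A_{32} * B_{22} = 0 * -6 = 0
A_{33} * B_{32} = 6 * 7 = 42
Sum = -4 + 0 + 42 = 38

38


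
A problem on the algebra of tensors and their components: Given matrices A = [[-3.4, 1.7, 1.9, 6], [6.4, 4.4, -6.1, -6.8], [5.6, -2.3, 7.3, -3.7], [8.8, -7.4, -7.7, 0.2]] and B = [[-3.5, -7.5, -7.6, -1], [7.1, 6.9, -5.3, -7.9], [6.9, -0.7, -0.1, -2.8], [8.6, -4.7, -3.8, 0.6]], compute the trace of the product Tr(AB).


Tr(AB) = sum_i (AB)_{ii} where (AB)_{ii} = sum_k A_{ik} B_{ki}.
(AB)_{11} = -3.4*-3.5 + 1.7*7.1 + 1.9*6.9 + 6*8.6 = 88.68
(AB)_{22} = 6.4*-7.5 + 4.4*6.9 + -6.1*-0.7 + -6.8*-4.7 = 18.59
(AB)_{33} = 5.6*-7.6 + -2.3*-5.3 + 7.3*-0.1 + -3.7*-3.8 = -17.04
(AB)_{44} = 8.8*-1 + -7.4*-7.9 + -7.7*-2.8 + 0.2*0.6 = 71.34
Tr(AB) = 88.68 + 18.59 + -17.04 + 71.34 = 161.57

161.57
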